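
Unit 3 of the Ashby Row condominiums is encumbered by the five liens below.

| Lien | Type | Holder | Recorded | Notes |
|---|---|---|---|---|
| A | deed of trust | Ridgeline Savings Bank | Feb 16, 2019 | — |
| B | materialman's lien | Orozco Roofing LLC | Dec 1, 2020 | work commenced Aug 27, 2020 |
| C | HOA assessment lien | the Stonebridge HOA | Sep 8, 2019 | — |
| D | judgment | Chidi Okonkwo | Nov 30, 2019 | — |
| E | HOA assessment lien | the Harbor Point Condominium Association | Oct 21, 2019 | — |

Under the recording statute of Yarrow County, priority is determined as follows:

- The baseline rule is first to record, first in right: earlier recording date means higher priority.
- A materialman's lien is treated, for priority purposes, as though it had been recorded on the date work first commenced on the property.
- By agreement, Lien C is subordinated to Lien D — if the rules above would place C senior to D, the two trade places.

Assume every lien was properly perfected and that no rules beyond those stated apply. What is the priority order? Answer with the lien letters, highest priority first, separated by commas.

A, D, E, C, B

First, effective dates: B relates back to Aug 27, 2020 (work commenced).
Sorted by effective date: A (Feb 16, 2019), C (Sep 8, 2019), E (Oct 21, 2019), D (Nov 30, 2019), B (Aug 27, 2020).
The subordination applies — C was senior to D — so C and D swap.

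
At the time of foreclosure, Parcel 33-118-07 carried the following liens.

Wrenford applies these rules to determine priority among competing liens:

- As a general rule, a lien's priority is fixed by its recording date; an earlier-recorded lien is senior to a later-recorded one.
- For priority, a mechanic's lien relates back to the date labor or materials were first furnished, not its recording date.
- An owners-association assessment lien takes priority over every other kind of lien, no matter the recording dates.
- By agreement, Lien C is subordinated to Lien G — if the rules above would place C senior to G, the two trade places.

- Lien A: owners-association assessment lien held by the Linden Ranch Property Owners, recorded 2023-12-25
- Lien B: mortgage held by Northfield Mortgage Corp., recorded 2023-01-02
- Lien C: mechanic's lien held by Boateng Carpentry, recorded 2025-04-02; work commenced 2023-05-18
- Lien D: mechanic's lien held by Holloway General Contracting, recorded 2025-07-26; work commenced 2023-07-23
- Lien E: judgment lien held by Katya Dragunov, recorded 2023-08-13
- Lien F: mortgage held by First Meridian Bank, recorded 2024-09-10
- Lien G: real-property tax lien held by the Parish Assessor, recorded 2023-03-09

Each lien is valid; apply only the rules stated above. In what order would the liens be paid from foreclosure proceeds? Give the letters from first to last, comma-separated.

A, B, G, C, D, E, F

Adjusting effective dates: C's effective date is 2023-05-18, when work began; D is treated as recorded 2023-07-23, the work-commencement date.
A, as an owners-association assessment lien, has superpriority and ranks first.
Ordering the rest by effective date: B (2023-01-02), G (2023-03-09), C (2023-05-18), D (2023-07-23), E (2023-08-13), F (2024-09-10).
C already ranks below G; the subordination has no effect.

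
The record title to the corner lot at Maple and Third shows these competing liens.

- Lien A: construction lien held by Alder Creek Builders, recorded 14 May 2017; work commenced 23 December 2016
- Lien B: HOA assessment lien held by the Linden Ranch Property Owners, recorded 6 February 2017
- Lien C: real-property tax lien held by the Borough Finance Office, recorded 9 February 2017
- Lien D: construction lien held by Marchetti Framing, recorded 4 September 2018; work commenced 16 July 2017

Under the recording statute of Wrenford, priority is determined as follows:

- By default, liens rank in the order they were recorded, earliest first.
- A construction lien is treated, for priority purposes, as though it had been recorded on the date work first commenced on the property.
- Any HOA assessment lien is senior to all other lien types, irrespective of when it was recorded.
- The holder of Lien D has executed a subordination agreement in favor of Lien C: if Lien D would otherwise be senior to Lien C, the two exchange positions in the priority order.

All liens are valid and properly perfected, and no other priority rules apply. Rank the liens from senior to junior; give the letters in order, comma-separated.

Effective dates: A's effective date is 23 December 2016, when work began; D's effective date is 16 July 2017, when work began.
B is an HOA assessment lien and takes priority over every other lien.
Remaining liens by effective date: A (23 December 2016), C (9 February 2017), D (16 July 2017).
Since D is not senior to C, the subordination leaves the order unchanged.

B, A, C, D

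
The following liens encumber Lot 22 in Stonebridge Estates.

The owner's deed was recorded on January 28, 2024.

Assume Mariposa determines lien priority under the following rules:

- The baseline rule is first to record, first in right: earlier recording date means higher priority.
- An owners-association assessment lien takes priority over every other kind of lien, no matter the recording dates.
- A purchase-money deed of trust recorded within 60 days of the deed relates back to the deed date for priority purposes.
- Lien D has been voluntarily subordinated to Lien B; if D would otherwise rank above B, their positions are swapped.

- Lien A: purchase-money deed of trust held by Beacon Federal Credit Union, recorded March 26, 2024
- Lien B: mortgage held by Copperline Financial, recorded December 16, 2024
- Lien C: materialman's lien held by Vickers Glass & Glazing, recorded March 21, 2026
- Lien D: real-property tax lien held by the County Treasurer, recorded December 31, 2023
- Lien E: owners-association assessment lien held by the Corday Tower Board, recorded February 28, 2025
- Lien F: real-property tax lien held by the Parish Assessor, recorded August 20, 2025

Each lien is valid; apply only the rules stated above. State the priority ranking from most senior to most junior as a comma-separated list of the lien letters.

E, B, A, D, F, C

Effective dates after the stated exceptions: A was recorded within the 60-day window, so its effective date is the deed date January 28, 2024.
E, as an owners-association assessment lien, has superpriority and ranks first.
Remaining liens by effective date: D (December 31, 2023), A (January 28, 2024), B (December 16, 2024), F (August 20, 2025), C (March 21, 2026).
Because D would otherwise rank above B, the subordination swaps them.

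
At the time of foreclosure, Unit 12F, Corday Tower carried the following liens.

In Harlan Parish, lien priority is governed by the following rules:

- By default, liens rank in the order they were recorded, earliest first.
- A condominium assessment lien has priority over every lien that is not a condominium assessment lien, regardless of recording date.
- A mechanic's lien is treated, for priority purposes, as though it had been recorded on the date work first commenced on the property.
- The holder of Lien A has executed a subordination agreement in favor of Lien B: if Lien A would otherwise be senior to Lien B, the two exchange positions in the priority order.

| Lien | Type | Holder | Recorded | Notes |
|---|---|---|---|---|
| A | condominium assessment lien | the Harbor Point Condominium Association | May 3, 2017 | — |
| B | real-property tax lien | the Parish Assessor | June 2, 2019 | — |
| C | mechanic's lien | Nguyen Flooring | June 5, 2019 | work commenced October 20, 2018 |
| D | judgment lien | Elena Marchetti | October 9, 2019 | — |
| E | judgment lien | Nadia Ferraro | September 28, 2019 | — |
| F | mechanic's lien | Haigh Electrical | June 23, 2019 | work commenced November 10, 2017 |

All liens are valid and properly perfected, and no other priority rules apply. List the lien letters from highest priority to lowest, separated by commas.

Effective dates after the stated exceptions: C is treated as recorded October 20, 2018, the work-commencement date; F's effective date is November 10, 2017, when work began.
A, as a condominium assessment lien, has superpriority and ranks first.
The other liens, earliest effective date first: F (November 10, 2017), C (October 20, 2018), B (June 2, 2019), E (September 28, 2019), D (October 9, 2019).
Because A would otherwise rank above B, the subordination swaps them.

B, F, C, A, E, D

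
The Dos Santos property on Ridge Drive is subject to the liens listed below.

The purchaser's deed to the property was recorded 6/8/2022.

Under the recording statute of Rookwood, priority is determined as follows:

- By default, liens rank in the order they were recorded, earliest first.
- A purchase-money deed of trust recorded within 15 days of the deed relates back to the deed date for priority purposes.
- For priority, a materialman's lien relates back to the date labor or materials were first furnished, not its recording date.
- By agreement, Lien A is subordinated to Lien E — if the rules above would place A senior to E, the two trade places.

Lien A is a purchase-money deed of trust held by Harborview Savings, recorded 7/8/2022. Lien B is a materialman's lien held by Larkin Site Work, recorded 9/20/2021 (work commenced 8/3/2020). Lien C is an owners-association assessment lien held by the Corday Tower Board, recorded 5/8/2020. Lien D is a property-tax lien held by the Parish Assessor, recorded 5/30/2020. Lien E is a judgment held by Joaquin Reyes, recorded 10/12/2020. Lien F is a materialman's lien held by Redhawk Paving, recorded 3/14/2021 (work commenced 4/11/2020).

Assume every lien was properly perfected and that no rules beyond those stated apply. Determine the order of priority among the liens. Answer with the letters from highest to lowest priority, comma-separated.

F, C, D, B, E, A

Effective dates: A was recorded 30 days after the deed, outside the 15-day window, so it keeps its recording date; B is treated as recorded 8/3/2020, the work-commencement date; F's effective date is 4/11/2020, when work began.
By effective date, earliest first: F (4/11/2020), C (5/8/2020), D (5/30/2020), B (8/3/2020), E (10/12/2020), A (7/8/2022).
A already ranks below E; the subordination has no effect.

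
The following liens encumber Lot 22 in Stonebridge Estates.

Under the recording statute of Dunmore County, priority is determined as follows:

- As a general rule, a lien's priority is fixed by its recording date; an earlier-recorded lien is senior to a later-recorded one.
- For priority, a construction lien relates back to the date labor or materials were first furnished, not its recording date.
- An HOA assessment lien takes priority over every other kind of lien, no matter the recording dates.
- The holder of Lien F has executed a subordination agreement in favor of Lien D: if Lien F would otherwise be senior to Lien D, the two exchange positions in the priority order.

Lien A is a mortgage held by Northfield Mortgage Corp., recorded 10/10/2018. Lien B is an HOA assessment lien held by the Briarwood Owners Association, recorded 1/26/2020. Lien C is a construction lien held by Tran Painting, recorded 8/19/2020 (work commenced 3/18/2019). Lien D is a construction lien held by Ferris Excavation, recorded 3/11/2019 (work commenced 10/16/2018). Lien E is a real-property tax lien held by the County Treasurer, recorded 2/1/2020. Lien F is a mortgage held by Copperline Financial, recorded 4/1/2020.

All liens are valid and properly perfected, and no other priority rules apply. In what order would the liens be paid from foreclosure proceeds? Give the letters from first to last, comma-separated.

Effective dates after the stated exceptions: C is treated as recorded 3/18/2019, the work-commencement date; D's effective date is 10/16/2018, when work began.
B, as an HOA assessment lien, has superpriority and ranks first.
Ordering the rest by effective date: A (10/10/2018), D (10/16/2018), C (3/18/2019), E (2/1/2020), F (4/1/2020).
F is already junior to D, so the subordination agreement changes nothing.

B, A, D, C, E, F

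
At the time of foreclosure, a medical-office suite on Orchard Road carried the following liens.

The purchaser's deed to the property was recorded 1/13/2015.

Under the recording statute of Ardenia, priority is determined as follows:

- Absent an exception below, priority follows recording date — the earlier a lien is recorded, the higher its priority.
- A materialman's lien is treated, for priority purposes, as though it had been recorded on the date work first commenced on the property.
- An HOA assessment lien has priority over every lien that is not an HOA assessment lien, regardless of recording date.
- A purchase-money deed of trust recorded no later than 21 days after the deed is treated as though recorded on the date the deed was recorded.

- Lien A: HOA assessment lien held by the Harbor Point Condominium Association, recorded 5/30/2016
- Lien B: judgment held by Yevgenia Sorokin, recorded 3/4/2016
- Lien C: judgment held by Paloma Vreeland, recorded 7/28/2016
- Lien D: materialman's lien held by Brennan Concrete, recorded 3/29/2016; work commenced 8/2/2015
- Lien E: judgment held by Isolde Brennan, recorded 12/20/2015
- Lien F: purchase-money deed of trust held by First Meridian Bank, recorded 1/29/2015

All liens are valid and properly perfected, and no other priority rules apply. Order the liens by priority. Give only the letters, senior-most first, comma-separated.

Effective dates: D relates back to 8/2/2015 (work commenced); F was recorded within the 21-day window, so its effective date is the deed date 1/13/2015.
A, as an HOA assessment lien, has superpriority and ranks first.
Remaining liens by effective date: F (1/13/2015), D (8/2/2015), E (12/20/2015), B (3/4/2016), C (7/28/2016).

A, F, D, E, B, C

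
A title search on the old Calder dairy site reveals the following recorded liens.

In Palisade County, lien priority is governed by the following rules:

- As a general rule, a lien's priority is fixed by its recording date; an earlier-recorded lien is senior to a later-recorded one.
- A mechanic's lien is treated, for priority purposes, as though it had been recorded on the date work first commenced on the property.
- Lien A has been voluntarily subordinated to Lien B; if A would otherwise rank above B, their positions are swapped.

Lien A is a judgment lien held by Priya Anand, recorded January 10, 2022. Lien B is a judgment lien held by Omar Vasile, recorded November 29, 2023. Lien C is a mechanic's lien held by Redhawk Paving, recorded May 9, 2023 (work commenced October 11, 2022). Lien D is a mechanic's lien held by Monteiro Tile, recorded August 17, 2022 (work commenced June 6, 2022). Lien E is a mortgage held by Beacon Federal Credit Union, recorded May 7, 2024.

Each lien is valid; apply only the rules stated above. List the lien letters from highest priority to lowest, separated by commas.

First, effective dates: C relates back to October 11, 2022 (work commenced); D relates back to June 6, 2022 (work commenced).
By effective date, earliest first: A (January 10, 2022), D (June 6, 2022), C (October 11, 2022), B (November 29, 2023), E (May 7, 2024).
Because A would otherwise rank above B, the subordination swaps them.

B, D, C, A, E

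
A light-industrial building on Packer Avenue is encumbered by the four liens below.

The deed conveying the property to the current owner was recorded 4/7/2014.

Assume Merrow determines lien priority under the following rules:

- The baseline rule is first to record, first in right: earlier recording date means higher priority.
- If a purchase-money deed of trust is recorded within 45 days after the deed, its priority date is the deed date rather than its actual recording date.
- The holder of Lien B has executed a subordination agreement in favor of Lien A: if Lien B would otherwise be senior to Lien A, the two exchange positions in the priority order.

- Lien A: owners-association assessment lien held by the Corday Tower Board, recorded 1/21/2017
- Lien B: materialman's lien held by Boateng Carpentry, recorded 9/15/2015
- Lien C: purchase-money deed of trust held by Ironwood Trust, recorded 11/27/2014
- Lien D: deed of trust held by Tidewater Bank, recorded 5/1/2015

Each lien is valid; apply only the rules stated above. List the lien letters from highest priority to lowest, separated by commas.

C, D, A, B

Effective dates: C was recorded 234 days after the deed — beyond 45 days — so no relation-back applies.
Ordering by effective date: C (11/27/2014), D (5/1/2015), B (9/15/2015), A (1/21/2017).
Because B would otherwise rank above A, the subordination swaps them.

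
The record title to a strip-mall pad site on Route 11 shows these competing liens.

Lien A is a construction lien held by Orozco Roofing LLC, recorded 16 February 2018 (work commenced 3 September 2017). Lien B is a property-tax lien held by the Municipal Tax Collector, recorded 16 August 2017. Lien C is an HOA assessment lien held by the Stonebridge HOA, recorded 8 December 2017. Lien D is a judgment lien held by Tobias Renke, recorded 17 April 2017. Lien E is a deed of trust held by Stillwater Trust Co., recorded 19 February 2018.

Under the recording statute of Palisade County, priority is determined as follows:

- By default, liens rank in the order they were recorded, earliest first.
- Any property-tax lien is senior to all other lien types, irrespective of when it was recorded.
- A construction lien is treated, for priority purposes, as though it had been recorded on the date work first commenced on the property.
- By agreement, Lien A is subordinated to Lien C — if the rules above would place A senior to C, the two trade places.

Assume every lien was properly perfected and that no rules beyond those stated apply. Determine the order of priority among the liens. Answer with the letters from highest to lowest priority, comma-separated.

B, D, C, A, E

Adjusting effective dates: A's effective date is 3 September 2017, when work began.
B is a property-tax lien and takes priority over every other lien.
Remaining liens by effective date: D (17 April 2017), A (3 September 2017), C (8 December 2017), E (19 February 2018).
A is senior to C before the subordination, so the two trade places.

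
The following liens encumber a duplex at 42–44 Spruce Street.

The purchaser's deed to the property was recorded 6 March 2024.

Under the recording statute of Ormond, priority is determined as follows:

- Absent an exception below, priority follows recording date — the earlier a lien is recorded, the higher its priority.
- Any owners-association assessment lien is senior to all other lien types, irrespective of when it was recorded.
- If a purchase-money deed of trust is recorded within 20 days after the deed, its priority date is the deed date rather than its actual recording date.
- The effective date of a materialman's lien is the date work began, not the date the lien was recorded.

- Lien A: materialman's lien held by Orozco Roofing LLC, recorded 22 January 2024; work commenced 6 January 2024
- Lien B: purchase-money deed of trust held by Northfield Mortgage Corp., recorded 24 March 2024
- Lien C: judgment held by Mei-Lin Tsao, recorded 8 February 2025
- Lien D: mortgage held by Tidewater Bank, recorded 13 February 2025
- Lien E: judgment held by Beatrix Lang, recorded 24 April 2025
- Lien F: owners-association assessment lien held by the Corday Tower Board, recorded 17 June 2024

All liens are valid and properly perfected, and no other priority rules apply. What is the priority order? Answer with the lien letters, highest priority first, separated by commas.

First, effective dates: A relates back to 6 January 2024 (work commenced); B relates back to the deed date 6 March 2024.
F is an owners-association assessment lien and takes priority over every other lien.
Among the remaining liens, by effective date: A (6 January 2024), B (6 March 2024), C (8 February 2025), D (13 February 2025), E (24 April 2025).

F, A, B, C, D, E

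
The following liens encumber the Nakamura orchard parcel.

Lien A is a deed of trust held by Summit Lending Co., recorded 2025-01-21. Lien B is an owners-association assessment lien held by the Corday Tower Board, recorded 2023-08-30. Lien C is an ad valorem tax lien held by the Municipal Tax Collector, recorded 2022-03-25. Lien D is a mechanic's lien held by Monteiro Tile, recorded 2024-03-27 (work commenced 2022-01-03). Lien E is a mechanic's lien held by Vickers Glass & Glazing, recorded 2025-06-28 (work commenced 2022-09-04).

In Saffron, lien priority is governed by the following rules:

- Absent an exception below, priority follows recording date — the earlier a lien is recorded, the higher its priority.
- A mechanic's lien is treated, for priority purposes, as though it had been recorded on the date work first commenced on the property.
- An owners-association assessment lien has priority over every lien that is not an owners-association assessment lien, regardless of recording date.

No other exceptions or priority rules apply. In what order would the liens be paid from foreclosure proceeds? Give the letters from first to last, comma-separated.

First, effective dates: D is treated as recorded 2022-01-03, the work-commencement date; E's effective date is 2022-09-04, when work began.
As an owners-association assessment lien, B is senior to every other lien.
Ordering the rest by effective date: D (2022-01-03), C (2022-03-25), E (2022-09-04), A (2025-01-21).

B, D, C, E, A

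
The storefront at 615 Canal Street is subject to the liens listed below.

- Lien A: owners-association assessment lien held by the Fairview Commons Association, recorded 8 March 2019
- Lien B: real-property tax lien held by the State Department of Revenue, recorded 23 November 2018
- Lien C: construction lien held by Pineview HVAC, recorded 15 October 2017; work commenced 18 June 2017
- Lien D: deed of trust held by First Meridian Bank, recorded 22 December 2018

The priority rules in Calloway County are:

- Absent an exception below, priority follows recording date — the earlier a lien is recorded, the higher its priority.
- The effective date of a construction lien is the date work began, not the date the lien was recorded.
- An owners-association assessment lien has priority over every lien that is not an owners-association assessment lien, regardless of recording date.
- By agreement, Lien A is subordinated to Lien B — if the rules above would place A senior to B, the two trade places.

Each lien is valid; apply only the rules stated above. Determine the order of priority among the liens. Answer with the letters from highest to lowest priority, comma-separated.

Adjusting effective dates: C's effective date is 18 June 2017, when work began.
A is an owners-association assessment lien, so it outranks all other liens regardless of date.
Remaining liens by effective date: C (18 June 2017), B (23 November 2018), D (22 December 2018).
Because A would otherwise rank above B, the subordination swaps them.

B, C, A, D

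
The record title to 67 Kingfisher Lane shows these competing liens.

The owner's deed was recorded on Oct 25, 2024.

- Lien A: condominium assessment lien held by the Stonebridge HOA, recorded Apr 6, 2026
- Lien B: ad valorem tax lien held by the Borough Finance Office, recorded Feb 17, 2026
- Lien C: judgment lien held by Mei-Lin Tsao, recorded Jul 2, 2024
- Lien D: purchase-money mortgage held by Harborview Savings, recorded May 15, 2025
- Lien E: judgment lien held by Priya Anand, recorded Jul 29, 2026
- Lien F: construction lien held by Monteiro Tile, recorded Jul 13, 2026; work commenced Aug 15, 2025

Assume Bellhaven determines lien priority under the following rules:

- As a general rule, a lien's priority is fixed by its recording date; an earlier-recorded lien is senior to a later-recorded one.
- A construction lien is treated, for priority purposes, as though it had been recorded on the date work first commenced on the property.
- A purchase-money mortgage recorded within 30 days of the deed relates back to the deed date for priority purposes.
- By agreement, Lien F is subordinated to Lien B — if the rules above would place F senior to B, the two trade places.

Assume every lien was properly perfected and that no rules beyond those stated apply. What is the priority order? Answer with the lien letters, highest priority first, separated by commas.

C, D, B, F, A, E

Effective dates: D missed the 30-day window (202 days after the deed), so its recording date stands; F is treated as recorded Aug 15, 2025, the work-commencement date.
By effective date: C (Jul 2, 2024), D (May 15, 2025), F (Aug 15, 2025), B (Feb 17, 2026), A (Apr 6, 2026), E (Jul 29, 2026).
F would otherwise be senior to B, so under the subordination agreement F and B exchange positions.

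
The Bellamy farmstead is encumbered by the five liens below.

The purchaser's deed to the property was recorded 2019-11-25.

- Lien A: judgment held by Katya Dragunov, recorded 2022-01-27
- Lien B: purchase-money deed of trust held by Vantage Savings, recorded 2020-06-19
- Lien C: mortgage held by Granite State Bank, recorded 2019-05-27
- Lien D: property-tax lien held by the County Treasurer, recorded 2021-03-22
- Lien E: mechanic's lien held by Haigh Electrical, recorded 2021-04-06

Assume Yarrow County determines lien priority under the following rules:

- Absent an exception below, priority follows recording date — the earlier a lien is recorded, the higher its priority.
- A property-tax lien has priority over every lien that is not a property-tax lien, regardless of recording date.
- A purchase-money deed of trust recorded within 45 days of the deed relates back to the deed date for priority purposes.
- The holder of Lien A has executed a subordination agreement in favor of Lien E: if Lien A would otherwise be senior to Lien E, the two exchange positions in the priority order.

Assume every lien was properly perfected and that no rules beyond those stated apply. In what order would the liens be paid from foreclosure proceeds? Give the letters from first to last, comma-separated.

Effective dates after the stated exceptions: B was recorded 207 days after the deed — beyond 45 days — so no relation-back applies.
D is a property-tax lien and takes priority over every other lien.
The other liens, earliest effective date first: C (2019-05-27), B (2020-06-19), E (2021-04-06), A (2022-01-27).
A already ranks below E; the subordination has no effect.

D, C, B, E, A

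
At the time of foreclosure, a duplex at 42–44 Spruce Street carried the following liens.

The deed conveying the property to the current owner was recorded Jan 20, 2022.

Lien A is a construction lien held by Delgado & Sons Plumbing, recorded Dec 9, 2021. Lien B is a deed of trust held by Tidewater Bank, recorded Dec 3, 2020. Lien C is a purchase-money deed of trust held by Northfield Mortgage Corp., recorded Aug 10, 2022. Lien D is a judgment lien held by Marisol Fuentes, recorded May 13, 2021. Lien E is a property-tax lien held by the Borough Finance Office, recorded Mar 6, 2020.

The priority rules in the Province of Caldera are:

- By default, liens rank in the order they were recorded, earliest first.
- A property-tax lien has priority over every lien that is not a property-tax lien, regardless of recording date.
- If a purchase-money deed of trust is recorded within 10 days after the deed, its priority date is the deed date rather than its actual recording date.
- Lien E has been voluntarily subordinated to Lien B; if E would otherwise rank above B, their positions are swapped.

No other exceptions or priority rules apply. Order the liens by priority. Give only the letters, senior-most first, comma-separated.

B, E, D, A, C

First, effective dates: C was recorded 202 days after the deed — beyond 10 days — so no relation-back applies.
E, as a property-tax lien, has superpriority and ranks first.
Among the remaining liens, by effective date: B (Dec 3, 2020), D (May 13, 2021), A (Dec 9, 2021), C (Aug 10, 2022).
E would otherwise be senior to B, so under the subordination agreement E and B exchange positions.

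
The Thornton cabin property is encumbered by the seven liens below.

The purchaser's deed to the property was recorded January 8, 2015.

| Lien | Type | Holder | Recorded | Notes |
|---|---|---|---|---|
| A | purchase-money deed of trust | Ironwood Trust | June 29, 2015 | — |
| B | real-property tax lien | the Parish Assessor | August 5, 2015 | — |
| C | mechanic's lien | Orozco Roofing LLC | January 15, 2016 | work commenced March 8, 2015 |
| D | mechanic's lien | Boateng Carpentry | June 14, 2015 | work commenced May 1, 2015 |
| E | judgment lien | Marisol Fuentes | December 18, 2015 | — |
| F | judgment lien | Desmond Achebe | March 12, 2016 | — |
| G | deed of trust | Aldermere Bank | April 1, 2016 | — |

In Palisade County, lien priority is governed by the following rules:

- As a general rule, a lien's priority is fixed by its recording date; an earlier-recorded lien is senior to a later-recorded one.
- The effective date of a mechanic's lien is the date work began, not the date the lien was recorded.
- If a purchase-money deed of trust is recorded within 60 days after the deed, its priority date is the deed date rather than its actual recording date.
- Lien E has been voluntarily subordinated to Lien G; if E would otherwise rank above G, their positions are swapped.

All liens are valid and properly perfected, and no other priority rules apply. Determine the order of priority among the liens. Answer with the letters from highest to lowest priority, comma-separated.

C, D, A, B, G, F, E

Adjusting effective dates: A was recorded 172 days after the deed — beyond 60 days — so no relation-back applies; C relates back to March 8, 2015 (work commenced); D is treated as recorded May 1, 2015, the work-commencement date.
Ordering by effective date: C (March 8, 2015), D (May 1, 2015), A (June 29, 2015), B (August 5, 2015), E (December 18, 2015), F (March 12, 2016), G (April 1, 2016).
Because E would otherwise rank above G, the subordination swaps them.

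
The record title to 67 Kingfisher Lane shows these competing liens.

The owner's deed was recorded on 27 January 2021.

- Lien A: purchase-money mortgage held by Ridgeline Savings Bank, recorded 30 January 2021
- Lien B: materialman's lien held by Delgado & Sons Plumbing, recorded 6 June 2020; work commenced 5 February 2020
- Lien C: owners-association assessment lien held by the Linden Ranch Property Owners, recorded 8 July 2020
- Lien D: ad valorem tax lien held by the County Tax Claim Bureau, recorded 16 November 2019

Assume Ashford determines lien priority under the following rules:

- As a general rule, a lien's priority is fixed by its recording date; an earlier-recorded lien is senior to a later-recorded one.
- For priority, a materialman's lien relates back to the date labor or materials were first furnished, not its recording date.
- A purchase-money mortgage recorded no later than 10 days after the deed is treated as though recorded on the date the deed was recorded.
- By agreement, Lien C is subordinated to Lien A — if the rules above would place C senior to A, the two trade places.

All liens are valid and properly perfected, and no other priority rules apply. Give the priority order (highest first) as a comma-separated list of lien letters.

D, B, A, C

Effective dates: A was recorded within the 10-day window, so its effective date is the deed date 27 January 2021; B relates back to 5 February 2020 (work commenced).
Ordering by effective date: D (16 November 2019), B (5 February 2020), C (8 July 2020), A (27 January 2021).
C is senior to A before the subordination, so the two trade places.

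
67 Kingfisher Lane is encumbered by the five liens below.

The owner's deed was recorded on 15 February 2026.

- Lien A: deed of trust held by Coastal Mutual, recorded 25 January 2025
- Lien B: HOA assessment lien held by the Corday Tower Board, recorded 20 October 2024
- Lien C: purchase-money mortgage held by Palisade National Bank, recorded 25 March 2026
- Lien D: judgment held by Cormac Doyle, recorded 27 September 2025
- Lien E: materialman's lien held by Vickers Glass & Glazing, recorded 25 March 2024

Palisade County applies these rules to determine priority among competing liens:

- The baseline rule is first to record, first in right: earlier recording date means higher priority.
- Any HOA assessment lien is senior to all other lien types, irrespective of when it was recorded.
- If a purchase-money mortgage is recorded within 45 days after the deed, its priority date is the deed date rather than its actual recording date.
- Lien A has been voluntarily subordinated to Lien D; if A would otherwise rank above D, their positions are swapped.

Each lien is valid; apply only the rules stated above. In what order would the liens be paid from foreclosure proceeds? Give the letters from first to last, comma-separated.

B, E, D, A, C

Effective dates after the stated exceptions: C's effective date is the deed date, 15 February 2026.
As an HOA assessment lien, B is senior to every other lien.
Ordering the rest by effective date: E (25 March 2024), A (25 January 2025), D (27 September 2025), C (15 February 2026).
A is senior to D before the subordination, so the two trade places.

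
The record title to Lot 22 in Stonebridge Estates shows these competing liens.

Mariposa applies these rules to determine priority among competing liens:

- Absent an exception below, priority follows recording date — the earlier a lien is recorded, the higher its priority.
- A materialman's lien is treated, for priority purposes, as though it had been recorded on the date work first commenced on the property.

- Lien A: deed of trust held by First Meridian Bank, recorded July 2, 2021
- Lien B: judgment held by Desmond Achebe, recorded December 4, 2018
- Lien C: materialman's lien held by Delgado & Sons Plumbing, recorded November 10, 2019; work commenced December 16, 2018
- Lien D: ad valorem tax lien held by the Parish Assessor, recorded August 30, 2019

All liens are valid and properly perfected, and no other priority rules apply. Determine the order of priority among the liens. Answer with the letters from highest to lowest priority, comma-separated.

Adjusting effective dates: C relates back to December 16, 2018 (work commenced).
Ordering by effective date: B (December 4, 2018), C (December 16, 2018), D (August 30, 2019), A (July 2, 2021).

B, C, D, A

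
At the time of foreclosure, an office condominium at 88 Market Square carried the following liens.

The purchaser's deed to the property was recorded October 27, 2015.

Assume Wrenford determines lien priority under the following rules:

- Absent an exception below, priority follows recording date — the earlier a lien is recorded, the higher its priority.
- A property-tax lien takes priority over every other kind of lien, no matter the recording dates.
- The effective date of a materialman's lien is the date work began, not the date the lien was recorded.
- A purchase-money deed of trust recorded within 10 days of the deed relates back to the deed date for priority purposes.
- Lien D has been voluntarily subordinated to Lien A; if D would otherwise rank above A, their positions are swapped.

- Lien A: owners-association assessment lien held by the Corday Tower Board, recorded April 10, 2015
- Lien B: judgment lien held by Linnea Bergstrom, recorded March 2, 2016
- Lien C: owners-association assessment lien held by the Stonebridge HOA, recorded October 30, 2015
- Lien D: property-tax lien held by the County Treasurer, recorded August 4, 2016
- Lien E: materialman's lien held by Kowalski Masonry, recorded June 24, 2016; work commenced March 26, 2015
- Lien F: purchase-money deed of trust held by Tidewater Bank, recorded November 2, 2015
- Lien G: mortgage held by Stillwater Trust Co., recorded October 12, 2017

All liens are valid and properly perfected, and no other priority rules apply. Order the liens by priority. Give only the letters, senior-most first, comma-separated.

A, E, D, F, C, B, G

Adjusting effective dates: E relates back to March 26, 2015 (work commenced); F was recorded within the 10-day window, so its effective date is the deed date October 27, 2015.
D is a property-tax lien and takes priority over every other lien.
Ordering the rest by effective date: E (March 26, 2015), A (April 10, 2015), F (October 27, 2015), C (October 30, 2015), B (March 2, 2016), G (October 12, 2017).
D is senior to A before the subordination, so the two trade places.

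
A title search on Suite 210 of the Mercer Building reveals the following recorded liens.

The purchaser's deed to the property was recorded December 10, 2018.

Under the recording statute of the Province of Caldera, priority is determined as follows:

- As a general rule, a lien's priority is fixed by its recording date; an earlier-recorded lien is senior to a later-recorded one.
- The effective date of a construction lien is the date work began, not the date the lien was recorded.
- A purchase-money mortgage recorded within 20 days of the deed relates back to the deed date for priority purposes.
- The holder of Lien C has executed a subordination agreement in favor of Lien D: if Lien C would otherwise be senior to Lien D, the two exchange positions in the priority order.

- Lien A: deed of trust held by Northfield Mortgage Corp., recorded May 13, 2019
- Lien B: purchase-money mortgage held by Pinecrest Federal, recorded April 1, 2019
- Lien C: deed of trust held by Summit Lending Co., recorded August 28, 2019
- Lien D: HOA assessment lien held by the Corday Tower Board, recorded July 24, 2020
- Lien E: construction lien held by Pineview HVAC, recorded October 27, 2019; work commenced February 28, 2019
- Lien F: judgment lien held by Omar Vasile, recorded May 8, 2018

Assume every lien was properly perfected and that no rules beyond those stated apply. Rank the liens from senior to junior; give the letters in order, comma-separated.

Adjusting effective dates: B was recorded 112 days after the deed — beyond 20 days — so no relation-back applies; E's effective date is February 28, 2019, when work began.
Ordering by effective date: F (May 8, 2018), E (February 28, 2019), B (April 1, 2019), A (May 13, 2019), C (August 28, 2019), D (July 24, 2020).
Because C would otherwise rank above D, the subordination swaps them.

F, E, B, A, D, C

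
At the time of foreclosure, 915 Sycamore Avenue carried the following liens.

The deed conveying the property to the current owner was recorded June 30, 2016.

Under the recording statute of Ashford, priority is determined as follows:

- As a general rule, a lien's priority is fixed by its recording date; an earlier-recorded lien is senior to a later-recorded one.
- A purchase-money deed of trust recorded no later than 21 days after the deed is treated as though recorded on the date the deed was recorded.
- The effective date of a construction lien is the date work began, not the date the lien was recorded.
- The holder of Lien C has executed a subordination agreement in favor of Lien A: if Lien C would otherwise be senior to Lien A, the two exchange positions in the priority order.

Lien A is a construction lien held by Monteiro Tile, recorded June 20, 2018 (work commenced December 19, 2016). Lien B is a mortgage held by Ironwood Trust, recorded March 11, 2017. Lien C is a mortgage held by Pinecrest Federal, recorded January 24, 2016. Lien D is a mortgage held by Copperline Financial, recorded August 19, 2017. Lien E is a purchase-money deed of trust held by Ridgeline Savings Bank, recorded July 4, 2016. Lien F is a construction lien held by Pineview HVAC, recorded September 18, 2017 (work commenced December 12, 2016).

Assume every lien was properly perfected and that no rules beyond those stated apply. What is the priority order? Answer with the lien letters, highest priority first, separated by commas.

Effective dates after the stated exceptions: A is treated as recorded December 19, 2016, the work-commencement date; E relates back to the deed date June 30, 2016; F is treated as recorded December 12, 2016, the work-commencement date.
By effective date, earliest first: C (January 24, 2016), E (June 30, 2016), F (December 12, 2016), A (December 19, 2016), B (March 11, 2017), D (August 19, 2017).
C is senior to A before the subordination, so the two trade places.

A, E, F, C, B, D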